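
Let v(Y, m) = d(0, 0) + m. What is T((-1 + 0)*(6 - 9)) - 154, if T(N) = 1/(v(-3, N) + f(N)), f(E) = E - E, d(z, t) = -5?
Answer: -309/2 ≈ -154.50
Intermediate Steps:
v(Y, m) = -5 + m
f(E) = 0
T(N) = 1/(-5 + N) (T(N) = 1/((-5 + N) + 0) = 1/(-5 + N))
T((-1 + 0)*(6 - 9)) - 154 = 1/(-5 + (-1 + 0)*(6 - 9)) - 154 = 1/(-5 - 1*(-3)) - 154 = 1/(-5 + 3) - 154 = 1/(-2) - 154 = -½ - 154 = -309/2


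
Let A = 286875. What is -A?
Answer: -286875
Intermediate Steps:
-A = -1*286875 = -286875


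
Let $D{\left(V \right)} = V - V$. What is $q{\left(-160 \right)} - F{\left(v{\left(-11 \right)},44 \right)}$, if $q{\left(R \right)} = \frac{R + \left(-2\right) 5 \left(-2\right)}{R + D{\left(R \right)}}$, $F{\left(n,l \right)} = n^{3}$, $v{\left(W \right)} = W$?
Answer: $\frac{10655}{8} \approx 1331.9$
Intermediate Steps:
$D{\left(V \right)} = 0$
$q{\left(R \right)} = \frac{20 + R}{R}$ ($q{\left(R \right)} = \frac{R + \left(-2\right) 5 \left(-2\right)}{R + 0} = \frac{R - -20}{R} = \frac{R + 20}{R} = \frac{20 + R}{R}$)
$q{\left(-160 \right)} - F{\left(v{\left(-11 \right)},44 \right)} = \frac{20 - 160}{-160} - \left(-11\right)^{3} = \left(- \frac{1}{160}\right) \left(-140\right) - -1331 = \frac{7}{8} + 1331 = \frac{10655}{8}$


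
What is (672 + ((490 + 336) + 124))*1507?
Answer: 2444354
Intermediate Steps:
(672 + ((490 + 336) + 124))*1507 = (672 + (826 + 124))*1507 = (672 + 950)*1507 = 1622*1507 = 2444354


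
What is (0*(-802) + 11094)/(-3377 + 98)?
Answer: -3698/1093 ≈ -3.3833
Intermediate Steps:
(0*(-802) + 11094)/(-3377 + 98) = (0 + 11094)/(-3279) = 11094*(-1/3279) = -3698/1093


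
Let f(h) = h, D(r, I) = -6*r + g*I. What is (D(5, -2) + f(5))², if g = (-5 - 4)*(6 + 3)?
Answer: 18769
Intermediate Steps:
g = -81 (g = -9*9 = -81)
D(r, I) = -81*I - 6*r (D(r, I) = -6*r - 81*I = -81*I - 6*r)
(D(5, -2) + f(5))² = ((-81*(-2) - 6*5) + 5)² = ((162 - 30) + 5)² = (132 + 5)² = 137² = 18769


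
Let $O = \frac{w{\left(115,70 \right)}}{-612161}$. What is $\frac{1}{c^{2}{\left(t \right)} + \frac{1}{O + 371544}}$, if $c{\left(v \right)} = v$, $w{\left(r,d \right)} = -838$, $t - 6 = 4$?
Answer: $\frac{227444747422}{22744475354361} \approx 0.01$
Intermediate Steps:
$t = 10$ ($t = 6 + 4 = 10$)
$O = \frac{838}{612161}$ ($O = - \frac{838}{-612161} = \left(-838\right) \left(- \frac{1}{612161}\right) = \frac{838}{612161} \approx 0.0013689$)
$\frac{1}{c^{2}{\left(t \right)} + \frac{1}{O + 371544}} = \frac{1}{10^{2} + \frac{1}{\frac{838}{612161} + 371544}} = \frac{1}{100 + \frac{1}{\frac{227444747422}{612161}}} = \frac{1}{100 + \frac{612161}{227444747422}} = \frac{1}{\frac{22744475354361}{227444747422}} = \frac{227444747422}{22744475354361}$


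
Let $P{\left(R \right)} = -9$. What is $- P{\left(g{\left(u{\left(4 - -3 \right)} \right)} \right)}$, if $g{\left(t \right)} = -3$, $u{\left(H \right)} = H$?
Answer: $9$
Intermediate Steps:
$- P{\left(g{\left(u{\left(4 - -3 \right)} \right)} \right)} = \left(-1\right) \left(-9\right) = 9$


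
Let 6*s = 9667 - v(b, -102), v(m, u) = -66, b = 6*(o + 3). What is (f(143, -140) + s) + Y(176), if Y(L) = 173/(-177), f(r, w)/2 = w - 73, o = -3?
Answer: 423097/354 ≈ 1195.2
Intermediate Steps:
f(r, w) = -146 + 2*w (f(r, w) = 2*(w - 73) = 2*(-73 + w) = -146 + 2*w)
b = 0 (b = 6*(-3 + 3) = 6*0 = 0)
Y(L) = -173/177 (Y(L) = 173*(-1/177) = -173/177)
s = 9733/6 (s = (9667 - 1*(-66))/6 = (9667 + 66)/6 = (⅙)*9733 = 9733/6 ≈ 1622.2)
(f(143, -140) + s) + Y(176) = ((-146 + 2*(-140)) + 9733/6) - 173/177 = ((-146 - 280) + 9733/6) - 173/177 = (-426 + 9733/6) - 173/177 = 7177/6 - 173/177 = 423097/354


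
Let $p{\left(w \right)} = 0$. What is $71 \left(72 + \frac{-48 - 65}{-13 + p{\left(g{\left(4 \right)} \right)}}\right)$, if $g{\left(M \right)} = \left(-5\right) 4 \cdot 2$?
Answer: $\frac{74479}{13} \approx 5729.2$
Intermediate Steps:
$g{\left(M \right)} = -40$ ($g{\left(M \right)} = \left(-20\right) 2 = -40$)
$71 \left(72 + \frac{-48 - 65}{-13 + p{\left(g{\left(4 \right)} \right)}}\right) = 71 \left(72 + \frac{-48 - 65}{-13 + 0}\right) = 71 \left(72 - \frac{113}{-13}\right) = 71 \left(72 - - \frac{113}{13}\right) = 71 \left(72 + \frac{113}{13}\right) = 71 \cdot \frac{1049}{13} = \frac{74479}{13}$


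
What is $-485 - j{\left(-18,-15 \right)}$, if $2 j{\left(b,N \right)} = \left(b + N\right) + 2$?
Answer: $- \frac{939}{2} \approx -469.5$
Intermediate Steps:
$j{\left(b,N \right)} = 1 + \frac{N}{2} + \frac{b}{2}$ ($j{\left(b,N \right)} = \frac{\left(b + N\right) + 2}{2} = \frac{\left(N + b\right) + 2}{2} = \frac{2 + N + b}{2} = 1 + \frac{N}{2} + \frac{b}{2}$)
$-485 - j{\left(-18,-15 \right)} = -485 - \left(1 + \frac{1}{2} \left(-15\right) + \frac{1}{2} \left(-18\right)\right) = -485 - \left(1 - \frac{15}{2} - 9\right) = -485 - - \frac{31}{2} = -485 + \frac{31}{2} = - \frac{939}{2}$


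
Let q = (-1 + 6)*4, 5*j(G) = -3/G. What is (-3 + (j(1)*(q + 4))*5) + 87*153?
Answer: 13236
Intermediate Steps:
j(G) = -3/(5*G) (j(G) = (-3/G)/5 = -3/(5*G))
q = 20 (q = 5*4 = 20)
(-3 + (j(1)*(q + 4))*5) + 87*153 = (-3 + ((-⅗/1)*(20 + 4))*5) + 87*153 = (-3 + (-⅗*1*24)*5) + 13311 = (-3 - ⅗*24*5) + 13311 = (-3 - 72/5*5) + 13311 = (-3 - 72) + 13311 = -75 + 13311 = 13236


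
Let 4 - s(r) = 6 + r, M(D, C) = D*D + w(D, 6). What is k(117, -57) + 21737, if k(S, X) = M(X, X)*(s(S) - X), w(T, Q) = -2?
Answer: -179577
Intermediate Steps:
M(D, C) = -2 + D**2 (M(D, C) = D*D - 2 = D**2 - 2 = -2 + D**2)
s(r) = -2 - r (s(r) = 4 - (6 + r) = 4 + (-6 - r) = -2 - r)
k(S, X) = (-2 + X**2)*(-2 - S - X) (k(S, X) = (-2 + X**2)*((-2 - S) - X) = (-2 + X**2)*(-2 - S - X))
k(117, -57) + 21737 = -(-2 + (-57)**2)*(2 + 117 - 57) + 21737 = -1*(-2 + 3249)*62 + 21737 = -1*3247*62 + 21737 = -201314 + 21737 = -179577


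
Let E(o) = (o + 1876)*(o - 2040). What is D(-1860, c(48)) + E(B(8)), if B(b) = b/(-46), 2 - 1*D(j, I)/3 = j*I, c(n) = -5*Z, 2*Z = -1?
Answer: -2017106332/529 ≈ -3.8131e+6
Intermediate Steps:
Z = -½ (Z = (½)*(-1) = -½ ≈ -0.50000)
c(n) = 5/2 (c(n) = -5*(-½) = 5/2)
D(j, I) = 6 - 3*I*j (D(j, I) = 6 - 3*j*I = 6 - 3*I*j)
B(b) = -b/46 (B(b) = b*(-1/46) = -b/46)
E(o) = (-2040 + o)*(1876 + o) (E(o) = (1876 + o)*(-2040 + o) = (-2040 + o)*(1876 + o))
D(-1860, c(48)) + E(B(8)) = (6 - 3*5/2*(-1860)) + (-3827040 + (-1/46*8)² - (-82)*8/23) = (6 + 13950) + (-3827040 + (-4/23)² - 164*(-4/23)) = 13956 + (-3827040 + 16/529 + 656/23) = 13956 - 2024489056/529 = -2017106332/529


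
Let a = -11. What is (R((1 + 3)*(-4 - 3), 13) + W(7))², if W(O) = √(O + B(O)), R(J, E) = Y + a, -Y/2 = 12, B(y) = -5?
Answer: (35 - √2)² ≈ 1128.0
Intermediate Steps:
Y = -24 (Y = -2*12 = -24)
R(J, E) = -35 (R(J, E) = -24 - 11 = -35)
W(O) = √(-5 + O) (W(O) = √(O - 5) = √(-5 + O))
(R((1 + 3)*(-4 - 3), 13) + W(7))² = (-35 + √(-5 + 7))² = (-35 + √2)²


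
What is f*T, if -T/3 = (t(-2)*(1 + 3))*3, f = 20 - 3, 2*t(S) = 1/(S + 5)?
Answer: -102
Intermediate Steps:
t(S) = 1/(2*(5 + S)) (t(S) = 1/(2*(S + 5)) = 1/(2*(5 + S)))
f = 17
T = -6 (T = -3*(1/(2*(5 - 2)))*(1 + 3)*3 = -3*((½)/3)*4*3 = -3*((½)*(⅓))*4*3 = -3*(⅙)*4*3 = -2*3 = -3*2 = -6)
f*T = 17*(-6) = -102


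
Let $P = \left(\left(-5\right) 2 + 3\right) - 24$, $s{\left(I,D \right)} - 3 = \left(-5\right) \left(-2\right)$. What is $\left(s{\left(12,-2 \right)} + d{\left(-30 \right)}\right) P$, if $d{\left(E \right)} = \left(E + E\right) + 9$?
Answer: $1178$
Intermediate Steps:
$s{\left(I,D \right)} = 13$ ($s{\left(I,D \right)} = 3 - -10 = 3 + 10 = 13$)
$d{\left(E \right)} = 9 + 2 E$ ($d{\left(E \right)} = 2 E + 9 = 9 + 2 E$)
$P = -31$ ($P = \left(-10 + 3\right) - 24 = -7 - 24 = -31$)
$\left(s{\left(12,-2 \right)} + d{\left(-30 \right)}\right) P = \left(13 + \left(9 + 2 \left(-30\right)\right)\right) \left(-31\right) = \left(13 + \left(9 - 60\right)\right) \left(-31\right) = \left(13 - 51\right) \left(-31\right) = \left(-38\right) \left(-31\right) = 1178$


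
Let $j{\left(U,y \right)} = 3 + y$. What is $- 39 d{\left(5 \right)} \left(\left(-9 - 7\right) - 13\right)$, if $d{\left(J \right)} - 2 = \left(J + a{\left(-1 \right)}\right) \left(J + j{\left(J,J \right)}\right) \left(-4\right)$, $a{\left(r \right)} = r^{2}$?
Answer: $-350610$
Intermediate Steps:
$d{\left(J \right)} = 2 - 4 \left(1 + J\right) \left(3 + 2 J\right)$ ($d{\left(J \right)} = 2 + \left(J + \left(-1\right)^{2}\right) \left(J + \left(3 + J\right)\right) \left(-4\right) = 2 + \left(J + 1\right) \left(3 + 2 J\right) \left(-4\right) = 2 + \left(1 + J\right) \left(3 + 2 J\right) \left(-4\right) = 2 - 4 \left(1 + J\right) \left(3 + 2 J\right)$)
$- 39 d{\left(5 \right)} \left(\left(-9 - 7\right) - 13\right) = - 39 \left(-10 - 100 - 8 \cdot 5^{2}\right) \left(\left(-9 - 7\right) - 13\right) = - 39 \left(-10 - 100 - 200\right) \left(-16 - 13\right) = - 39 \left(-10 - 100 - 200\right) \left(-29\right) = \left(-39\right) \left(-310\right) \left(-29\right) = 12090 \left(-29\right) = -350610$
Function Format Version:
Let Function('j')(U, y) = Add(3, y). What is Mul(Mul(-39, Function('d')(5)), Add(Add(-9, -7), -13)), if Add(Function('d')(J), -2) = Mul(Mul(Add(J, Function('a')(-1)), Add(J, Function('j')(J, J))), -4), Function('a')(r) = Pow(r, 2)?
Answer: -350610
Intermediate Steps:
Function('d')(J) = Add(2, Mul(-4, Add(1, J), Add(3, Mul(2, J)))) (Function('d')(J) = Add(2, Mul(Mul(Add(J, Pow(-1, 2)), Add(J, Add(3, J))), -4)) = Add(2, Mul(Mul(Add(J, 1), Add(3, Mul(2, J))), -4)) = Add(2, Mul(Mul(Add(1, J), Add(3, Mul(2, J))), -4)) = Add(2, Mul(-4, Add(1, J), Add(3, Mul(2, J)))))
Mul(Mul(-39, Function('d')(5)), Add(Add(-9, -7), -13)) = Mul(Mul(-39, Add(-10, Mul(-20, 5), Mul(-8, Pow(5, 2)))), Add(Add(-9, -7), -13)) = Mul(Mul(-39, Add(-10, -100, Mul(-8, 25))), Add(-16, -13)) = Mul(Mul(-39, Add(-10, -100, -200)), -29) = Mul(Mul(-39, -310), -29) = Mul(12090, -29) = -350610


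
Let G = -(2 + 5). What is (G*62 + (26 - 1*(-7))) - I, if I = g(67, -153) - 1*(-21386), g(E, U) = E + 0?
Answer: -21854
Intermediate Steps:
G = -7 (G = -1*7 = -7)
g(E, U) = E
I = 21453 (I = 67 - 1*(-21386) = 67 + 21386 = 21453)
(G*62 + (26 - 1*(-7))) - I = (-7*62 + (26 - 1*(-7))) - 1*21453 = (-434 + (26 + 7)) - 21453 = (-434 + 33) - 21453 = -401 - 21453 = -21854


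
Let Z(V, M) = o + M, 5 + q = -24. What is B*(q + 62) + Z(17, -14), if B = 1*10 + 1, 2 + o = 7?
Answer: 354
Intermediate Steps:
q = -29 (q = -5 - 24 = -29)
o = 5 (o = -2 + 7 = 5)
Z(V, M) = 5 + M
B = 11 (B = 10 + 1 = 11)
B*(q + 62) + Z(17, -14) = 11*(-29 + 62) + (5 - 14) = 11*33 - 9 = 363 - 9 = 354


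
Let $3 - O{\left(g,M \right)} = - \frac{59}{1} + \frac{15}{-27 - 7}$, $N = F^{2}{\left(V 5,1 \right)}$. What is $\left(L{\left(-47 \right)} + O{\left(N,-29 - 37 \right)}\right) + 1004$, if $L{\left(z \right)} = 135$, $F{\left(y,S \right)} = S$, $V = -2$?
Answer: $\frac{40849}{34} \approx 1201.4$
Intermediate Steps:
$N = 1$ ($N = 1^{2} = 1$)
$O{\left(g,M \right)} = \frac{2123}{34}$ ($O{\left(g,M \right)} = 3 - \left(- \frac{59}{1} + \frac{15}{-27 - 7}\right) = 3 - \left(\left(-59\right) 1 + \frac{15}{-27 - 7}\right) = 3 - \left(-59 + \frac{15}{-34}\right) = 3 - \left(-59 + 15 \left(- \frac{1}{34}\right)\right) = 3 - \left(-59 - \frac{15}{34}\right) = 3 - - \frac{2021}{34} = 3 + \frac{2021}{34} = \frac{2123}{34}$)
$\left(L{\left(-47 \right)} + O{\left(N,-29 - 37 \right)}\right) + 1004 = \left(135 + \frac{2123}{34}\right) + 1004 = \frac{6713}{34} + 1004 = \frac{40849}{34}$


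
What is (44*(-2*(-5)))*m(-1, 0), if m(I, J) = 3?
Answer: 1320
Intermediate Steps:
(44*(-2*(-5)))*m(-1, 0) = (44*(-2*(-5)))*3 = (44*10)*3 = 440*3 = 1320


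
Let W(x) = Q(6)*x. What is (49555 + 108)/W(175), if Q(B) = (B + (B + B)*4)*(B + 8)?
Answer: 49663/132300 ≈ 0.37538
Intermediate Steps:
Q(B) = 9*B*(8 + B) (Q(B) = (B + (2*B)*4)*(8 + B) = (B + 8*B)*(8 + B) = (9*B)*(8 + B) = 9*B*(8 + B))
W(x) = 756*x (W(x) = (9*6*(8 + 6))*x = (9*6*14)*x = 756*x)
(49555 + 108)/W(175) = (49555 + 108)/((756*175)) = 49663/132300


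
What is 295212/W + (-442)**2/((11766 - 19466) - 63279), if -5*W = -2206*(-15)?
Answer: -3707795250/78289837 ≈ -47.360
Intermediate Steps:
W = -6618 (W = -(-2206)*(-15)/5 = -1/5*33090 = -6618)
295212/W + (-442)**2/((11766 - 19466) - 63279) = 295212/(-6618) + (-442)**2/((11766 - 19466) - 63279) = 295212*(-1/6618) + 195364/(-7700 - 63279) = -49202/1103 + 195364/(-70979) = -49202/1103 + 195364*(-1/70979) = -49202/1103 - 195364/70979 = -3707795250/78289837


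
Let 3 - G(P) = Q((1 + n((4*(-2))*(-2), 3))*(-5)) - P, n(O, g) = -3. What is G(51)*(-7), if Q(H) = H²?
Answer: 322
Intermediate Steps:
G(P) = -97 + P (G(P) = 3 - (((1 - 3)*(-5))² - P) = 3 - ((-2*(-5))² - P) = 3 - (10² - P) = 3 - (100 - P) = 3 + (-100 + P) = -97 + P)
G(51)*(-7) = (-97 + 51)*(-7) = -46*(-7) = 322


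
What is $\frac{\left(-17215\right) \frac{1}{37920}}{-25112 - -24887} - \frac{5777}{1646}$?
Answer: $- \frac{4926102811}{1404367200} \approx -3.5077$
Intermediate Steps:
$\frac{\left(-17215\right) \frac{1}{37920}}{-25112 - -24887} - \frac{5777}{1646} = \frac{\left(-17215\right) \frac{1}{37920}}{-25112 + 24887} - \frac{5777}{1646} = - \frac{3443}{7584 \left(-225\right)} - \frac{5777}{1646} = \left(- \frac{3443}{7584}\right) \left(- \frac{1}{225}\right) - \frac{5777}{1646} = \frac{3443}{1706400} - \frac{5777}{1646} = - \frac{4926102811}{1404367200}$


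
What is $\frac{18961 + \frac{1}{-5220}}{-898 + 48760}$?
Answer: $\frac{98976419}{249839640} \approx 0.39616$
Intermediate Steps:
$\frac{18961 + \frac{1}{-5220}}{-898 + 48760} = \frac{18961 - \frac{1}{5220}}{47862} = \frac{98976419}{5220} \cdot \frac{1}{47862} = \frac{98976419}{249839640}$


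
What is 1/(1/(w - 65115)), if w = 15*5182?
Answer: 12615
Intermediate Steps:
w = 77730
1/(1/(w - 65115)) = 1/(1/(77730 - 65115)) = 1/(1/12615) = 12615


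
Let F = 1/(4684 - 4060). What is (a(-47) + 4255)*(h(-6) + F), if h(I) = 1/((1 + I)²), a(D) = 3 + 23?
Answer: 926123/5200 ≈ 178.10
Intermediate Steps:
a(D) = 26
h(I) = (1 + I)⁻²
F = 1/624 ≈ 0.0016026
(a(-47) + 4255)*(h(-6) + F) = (26 + 4255)*((1 - 6)⁻² + 1/624) = 4281*((-5)⁻² + 1/624) = 4281*(1/25 + 1/624) = 4281*(649/15600) = 926123/5200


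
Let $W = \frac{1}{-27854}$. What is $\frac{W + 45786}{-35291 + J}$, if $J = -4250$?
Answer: $- \frac{1275323243}{1101375014} \approx -1.1579$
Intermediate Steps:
$W = - \frac{1}{27854} \approx -3.5901 \cdot 10^{-5}$
$\frac{W + 45786}{-35291 + J} = \frac{- \frac{1}{27854} + 45786}{-35291 - 4250} = \frac{1275323243}{27854 \left(-39541\right)} = \frac{1275323243}{27854} \left(- \frac{1}{39541}\right) = - \frac{1275323243}{1101375014}$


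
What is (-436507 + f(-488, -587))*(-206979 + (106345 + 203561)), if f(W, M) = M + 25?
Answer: -44986200963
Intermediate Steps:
f(W, M) = 25 + M
(-436507 + f(-488, -587))*(-206979 + (106345 + 203561)) = (-436507 + (25 - 587))*(-206979 + (106345 + 203561)) = (-436507 - 562)*(-206979 + 309906) = -437069*102927 = -44986200963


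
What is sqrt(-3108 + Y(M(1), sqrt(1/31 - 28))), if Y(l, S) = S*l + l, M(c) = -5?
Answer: sqrt(-2991593 - 2635*I*sqrt(93))/31 ≈ 0.23696 - 55.795*I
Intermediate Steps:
Y(l, S) = l + S*l
sqrt(-3108 + Y(M(1), sqrt(1/31 - 28))) = sqrt(-3108 - 5*(1 + sqrt(1/31 - 28))) = sqrt(-3108 - 5*(1 + sqrt(-867/31))) = sqrt(-3108 - 5*(1 + 17*I*sqrt(93)/31)) = sqrt(-3108 + (-5 - 85*I*sqrt(93)/31)) = sqrt(-3113 - 85*I*sqrt(93)/31)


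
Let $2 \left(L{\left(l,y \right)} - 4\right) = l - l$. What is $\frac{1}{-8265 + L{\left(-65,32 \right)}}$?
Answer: $- \frac{1}{8261} \approx -0.00012105$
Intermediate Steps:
$L{\left(l,y \right)} = 4$ ($L{\left(l,y \right)} = 4 + \frac{l - l}{2} = 4 + \frac{1}{2} \cdot 0 = 4 + 0 = 4$)
$\frac{1}{-8265 + L{\left(-65,32 \right)}} = \frac{1}{-8265 + 4} = \frac{1}{-8261} = - \frac{1}{8261}$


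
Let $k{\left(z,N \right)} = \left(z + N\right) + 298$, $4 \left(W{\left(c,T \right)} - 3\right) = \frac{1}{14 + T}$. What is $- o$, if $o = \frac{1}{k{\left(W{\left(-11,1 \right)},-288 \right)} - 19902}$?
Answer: $\frac{60}{1193339} \approx 5.0279 \cdot 10^{-5}$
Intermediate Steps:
$W{\left(c,T \right)} = 3 + \frac{1}{4 \left(14 + T\right)}$
$k{\left(z,N \right)} = 298 + N + z$ ($k{\left(z,N \right)} = \left(N + z\right) + 298 = 298 + N + z$)
$o = - \frac{60}{1193339}$ ($o = \frac{1}{\left(298 - 288 + \frac{169 + 12 \cdot 1}{4 \left(14 + 1\right)}\right) - 19902} = \frac{1}{\left(298 - 288 + \frac{169 + 12}{4 \cdot 15}\right) - 19902} = \frac{1}{\left(298 - 288 + \frac{1}{4} \cdot \frac{1}{15} \cdot 181\right) - 19902} = \frac{1}{\left(298 - 288 + \frac{181}{60}\right) - 19902} = \frac{1}{\frac{781}{60} - 19902} = \frac{1}{- \frac{1193339}{60}} = - \frac{60}{1193339} \approx -5.0279 \cdot 10^{-5}$)
$- o = \left(-1\right) \left(- \frac{60}{1193339}\right) = \frac{60}{1193339}$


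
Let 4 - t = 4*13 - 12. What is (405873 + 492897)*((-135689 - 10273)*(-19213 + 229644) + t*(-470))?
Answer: -27605642089176540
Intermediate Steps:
t = -36 (t = 4 - (4*13 - 12) = 4 - (52 - 12) = 4 - 1*40 = 4 - 40 = -36)
(405873 + 492897)*((-135689 - 10273)*(-19213 + 229644) + t*(-470)) = (405873 + 492897)*((-135689 - 10273)*(-19213 + 229644) - 36*(-470)) = 898770*(-145962*210431 + 16920) = 898770*(-30714929622 + 16920) = 898770*(-30714912702) = -27605642089176540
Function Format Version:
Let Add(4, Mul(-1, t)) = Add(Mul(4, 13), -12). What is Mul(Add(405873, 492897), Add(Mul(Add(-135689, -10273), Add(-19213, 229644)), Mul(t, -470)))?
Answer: -27605642089176540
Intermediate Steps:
t = -36 (t = Add(4, Mul(-1, Add(Mul(4, 13), -12))) = Add(4, Mul(-1, Add(52, -12))) = Add(4, Mul(-1, 40)) = Add(4, -40) = -36)
Mul(Add(405873, 492897), Add(Mul(Add(-135689, -10273), Add(-19213, 229644)), Mul(t, -470))) = Mul(Add(405873, 492897), Add(Mul(Add(-135689, -10273), Add(-19213, 229644)), Mul(-36, -470))) = Mul(898770, Add(Mul(-145962, 210431), 16920)) = Mul(898770, Add(-30714929622, 16920)) = Mul(898770, -30714912702) = -27605642089176540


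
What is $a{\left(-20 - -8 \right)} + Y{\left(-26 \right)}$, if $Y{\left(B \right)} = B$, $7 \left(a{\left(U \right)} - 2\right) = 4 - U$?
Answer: $- \frac{152}{7} \approx -21.714$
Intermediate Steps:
$a{\left(U \right)} = \frac{18}{7} - \frac{U}{7}$ ($a{\left(U \right)} = 2 + \frac{4 - U}{7} = 2 - \left(- \frac{4}{7} + \frac{U}{7}\right) = \frac{18}{7} - \frac{U}{7}$)
$a{\left(-20 - -8 \right)} + Y{\left(-26 \right)} = \left(\frac{18}{7} - \frac{-20 - -8}{7}\right) - 26 = \left(\frac{18}{7} - \frac{-20 + 8}{7}\right) - 26 = \left(\frac{18}{7} - - \frac{12}{7}\right) - 26 = \left(\frac{18}{7} + \frac{12}{7}\right) - 26 = \frac{30}{7} - 26 = - \frac{152}{7}$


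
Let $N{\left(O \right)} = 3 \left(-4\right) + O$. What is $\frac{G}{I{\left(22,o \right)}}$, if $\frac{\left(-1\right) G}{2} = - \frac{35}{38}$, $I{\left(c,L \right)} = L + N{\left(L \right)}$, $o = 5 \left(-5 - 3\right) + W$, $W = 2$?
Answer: $- \frac{35}{1672} \approx -0.020933$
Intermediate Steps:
$N{\left(O \right)} = -12 + O$
$o = -38$ ($o = 5 \left(-5 - 3\right) + 2 = 5 \left(-8\right) + 2 = -40 + 2 = -38$)
$I{\left(c,L \right)} = -12 + 2 L$ ($I{\left(c,L \right)} = L + \left(-12 + L\right) = -12 + 2 L$)
$G = \frac{35}{19}$ ($G = - 2 \left(- \frac{35}{38}\right) = - 2 \left(\left(-35\right) \frac{1}{38}\right) = \left(-2\right) \left(- \frac{35}{38}\right) = \frac{35}{19} \approx 1.8421$)
$\frac{G}{I{\left(22,o \right)}} = \frac{35}{19 \left(-12 + 2 \left(-38\right)\right)} = \frac{35}{19 \left(-12 - 76\right)} = \frac{35}{19 \left(-88\right)} = \frac{35}{19} \left(- \frac{1}{88}\right) = - \frac{35}{1672}$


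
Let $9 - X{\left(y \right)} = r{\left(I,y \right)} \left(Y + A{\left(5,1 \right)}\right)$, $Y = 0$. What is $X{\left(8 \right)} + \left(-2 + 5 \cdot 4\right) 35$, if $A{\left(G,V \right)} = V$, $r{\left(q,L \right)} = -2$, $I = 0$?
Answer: $641$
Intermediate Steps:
$X{\left(y \right)} = 11$ ($X{\left(y \right)} = 9 - - 2 \left(0 + 1\right) = 9 - \left(-2\right) 1 = 9 - -2 = 9 + 2 = 11$)
$X{\left(8 \right)} + \left(-2 + 5 \cdot 4\right) 35 = 11 + \left(-2 + 5 \cdot 4\right) 35 = 11 + \left(-2 + 20\right) 35 = 11 + 18 \cdot 35 = 11 + 630 = 641$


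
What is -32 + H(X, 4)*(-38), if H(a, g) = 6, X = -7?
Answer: -260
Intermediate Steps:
-32 + H(X, 4)*(-38) = -32 + 6*(-38) = -32 - 228 = -260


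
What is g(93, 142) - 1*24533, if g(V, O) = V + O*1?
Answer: -24298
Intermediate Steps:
g(V, O) = O + V (g(V, O) = V + O = O + V)
g(93, 142) - 1*24533 = (142 + 93) - 1*24533 = 235 - 24533 = -24298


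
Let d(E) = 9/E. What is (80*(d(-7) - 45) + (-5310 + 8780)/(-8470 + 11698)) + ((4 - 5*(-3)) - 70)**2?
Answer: -12436637/11298 ≈ -1100.8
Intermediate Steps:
(80*(d(-7) - 45) + (-5310 + 8780)/(-8470 + 11698)) + ((4 - 5*(-3)) - 70)**2 = (80*(9/(-7) - 45) + (-5310 + 8780)/(-8470 + 11698)) + ((4 - 5*(-3)) - 70)**2 = (80*(9*(-1/7) - 45) + 3470/3228) + ((4 + 15) - 70)**2 = (80*(-9/7 - 45) + 3470*(1/3228)) + (19 - 70)**2 = (80*(-324/7) + 1735/1614) + (-51)**2 = (-25920/7 + 1735/1614) + 2601 = -41822735/11298 + 2601 = -12436637/11298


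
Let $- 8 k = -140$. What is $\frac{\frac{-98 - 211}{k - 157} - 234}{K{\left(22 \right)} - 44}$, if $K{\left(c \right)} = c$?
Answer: $\frac{10778}{1023} \approx 10.536$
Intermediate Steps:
$k = \frac{35}{2}$ ($k = \left(- \frac{1}{8}\right) \left(-140\right) = \frac{35}{2} \approx 17.5$)
$\frac{\frac{-98 - 211}{k - 157} - 234}{K{\left(22 \right)} - 44} = \frac{\frac{-98 - 211}{\frac{35}{2} - 157} - 234}{22 - 44} = \frac{- \frac{309}{- \frac{279}{2}} - 234}{-22} = \left(\left(-309\right) \left(- \frac{2}{279}\right) - 234\right) \left(- \frac{1}{22}\right) = \left(\frac{206}{93} - 234\right) \left(- \frac{1}{22}\right) = \left(- \frac{21556}{93}\right) \left(- \frac{1}{22}\right) = \frac{10778}{1023}$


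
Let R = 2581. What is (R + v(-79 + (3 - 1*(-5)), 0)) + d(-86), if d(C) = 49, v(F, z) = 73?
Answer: 2703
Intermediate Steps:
(R + v(-79 + (3 - 1*(-5)), 0)) + d(-86) = (2581 + 73) + 49 = 2654 + 49 = 2703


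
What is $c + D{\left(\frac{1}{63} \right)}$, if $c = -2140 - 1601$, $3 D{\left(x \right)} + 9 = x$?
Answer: $- \frac{707615}{189} \approx -3744.0$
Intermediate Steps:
$D{\left(x \right)} = -3 + \frac{x}{3}$
$c = -3741$ ($c = -2140 - 1601 = -3741$)
$c + D{\left(\frac{1}{63} \right)} = -3741 - \left(3 - \frac{1}{3 \cdot 63}\right) = -3741 + \left(-3 + \frac{1}{3} \cdot \frac{1}{63}\right) = -3741 + \left(-3 + \frac{1}{189}\right) = -3741 - \frac{566}{189} = - \frac{707615}{189}$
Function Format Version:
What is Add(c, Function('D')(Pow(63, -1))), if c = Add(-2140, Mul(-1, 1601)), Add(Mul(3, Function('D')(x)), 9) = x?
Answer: Rational(-707615, 189) ≈ -3744.0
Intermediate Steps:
Function('D')(x) = Add(-3, Mul(Rational(1, 3), x))
c = -3741 (c = Add(-2140, -1601) = -3741)
Add(c, Function('D')(Pow(63, -1))) = Add(-3741, Add(-3, Mul(Rational(1, 3), Pow(63, -1)))) = Add(-3741, Add(-3, Mul(Rational(1, 3), Rational(1, 63)))) = Add(-3741, Add(-3, Rational(1, 189))) = Add(-3741, Rational(-566, 189)) = Rational(-707615, 189)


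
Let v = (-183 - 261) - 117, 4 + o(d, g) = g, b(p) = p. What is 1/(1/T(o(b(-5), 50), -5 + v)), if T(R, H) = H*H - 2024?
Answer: 318332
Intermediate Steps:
o(d, g) = -4 + g
v = -561 (v = -444 - 117 = -561)
T(R, H) = -2024 + H**2 (T(R, H) = H**2 - 2024 = -2024 + H**2)
1/(1/T(o(b(-5), 50), -5 + v)) = 1/(1/(-2024 + (-5 - 561)**2)) = 1/(1/(-2024 + (-566)**2)) = 1/(1/(-2024 + 320356)) = 1/(1/318332) = 318332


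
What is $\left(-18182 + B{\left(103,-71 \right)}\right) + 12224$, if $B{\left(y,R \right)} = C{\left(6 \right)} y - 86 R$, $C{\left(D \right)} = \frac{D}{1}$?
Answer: $766$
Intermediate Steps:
$C{\left(D \right)} = D$ ($C{\left(D \right)} = D 1 = D$)
$B{\left(y,R \right)} = - 86 R + 6 y$ ($B{\left(y,R \right)} = 6 y - 86 R = - 86 R + 6 y$)
$\left(-18182 + B{\left(103,-71 \right)}\right) + 12224 = \left(-18182 + \left(\left(-86\right) \left(-71\right) + 6 \cdot 103\right)\right) + 12224 = \left(-18182 + \left(6106 + 618\right)\right) + 12224 = \left(-18182 + 6724\right) + 12224 = -11458 + 12224 = 766$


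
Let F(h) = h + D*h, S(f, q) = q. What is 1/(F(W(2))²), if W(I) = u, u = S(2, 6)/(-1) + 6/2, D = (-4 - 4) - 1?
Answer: 1/576 ≈ 0.0017361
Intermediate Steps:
D = -9 (D = -8 - 1 = -9)
u = -3 (u = 6/(-1) + 6/2 = 6*(-1) + 6*(½) = -6 + 3 = -3)
W(I) = -3
F(h) = -8*h (F(h) = h - 9*h = -8*h)
1/(F(W(2))²) = 1/((-8*(-3))²) = 1/(24²) = 1/576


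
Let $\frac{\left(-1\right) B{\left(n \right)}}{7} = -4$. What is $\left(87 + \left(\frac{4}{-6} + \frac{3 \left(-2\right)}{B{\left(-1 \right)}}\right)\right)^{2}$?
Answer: $\frac{13082689}{1764} \approx 7416.5$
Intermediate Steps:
$B{\left(n \right)} = 28$ ($B{\left(n \right)} = \left(-7\right) \left(-4\right) = 28$)
$\left(87 + \left(\frac{4}{-6} + \frac{3 \left(-2\right)}{B{\left(-1 \right)}}\right)\right)^{2} = \left(87 + \left(\frac{4}{-6} + \frac{3 \left(-2\right)}{28}\right)\right)^{2} = \left(87 + \left(4 \left(- \frac{1}{6}\right) - \frac{3}{14}\right)\right)^{2} = \left(87 - \frac{37}{42}\right)^{2} = \left(\frac{3617}{42}\right)^{2} = \frac{13082689}{1764}$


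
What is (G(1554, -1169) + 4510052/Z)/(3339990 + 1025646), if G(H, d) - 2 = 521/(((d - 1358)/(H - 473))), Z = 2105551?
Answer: -166258581799/3318336997602396 ≈ -5.0103e-5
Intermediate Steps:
G(H, d) = 2 + 521*(-473 + H)/(-1358 + d) (G(H, d) = 2 + 521/(((d - 1358)/(H - 473))) = 2 + 521/(((-1358 + d)/(-473 + H))) = 2 + 521*((-473 + H)/(-1358 + d)) = 2 + 521*(-473 + H)/(-1358 + d))
(G(1554, -1169) + 4510052/Z)/(3339990 + 1025646) = ((-249149 + 2*(-1169) + 521*1554)/(-1358 - 1169) + 4510052/2105551)/(3339990 + 1025646) = ((-249149 - 2338 + 809634)/(-2527) + 4510052*(1/2105551))/4365636 = (-1/2527*558147 + 4510052/2105551)*(1/4365636) = (-558147/2527 + 4510052/2105551)*(1/4365636) = -166258581799/760103911*1/4365636 = -166258581799/3318336997602396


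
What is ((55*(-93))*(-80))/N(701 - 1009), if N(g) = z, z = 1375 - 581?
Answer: 204600/397 ≈ 515.37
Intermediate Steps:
z = 794
N(g) = 794
((55*(-93))*(-80))/N(701 - 1009) = ((55*(-93))*(-80))/794 = -5115*(-80)*(1/794) = 409200*(1/794) = 204600/397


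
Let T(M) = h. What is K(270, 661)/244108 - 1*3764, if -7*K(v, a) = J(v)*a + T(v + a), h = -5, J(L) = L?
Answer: -918848007/244108 ≈ -3764.1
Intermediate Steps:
T(M) = -5
K(v, a) = 5/7 - a*v/7 (K(v, a) = -(v*a - 5)/7 = -(a*v - 5)/7 = -(-5 + a*v)/7 = 5/7 - a*v/7)
K(270, 661)/244108 - 1*3764 = (5/7 - ⅐*661*270)/244108 - 1*3764 = (5/7 - 178470/7)*(1/244108) - 3764 = -25495*1/244108 - 3764 = -25495/244108 - 3764 = -918848007/244108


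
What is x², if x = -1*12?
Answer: 144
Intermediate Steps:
x = -12
x² = (-12)² = 144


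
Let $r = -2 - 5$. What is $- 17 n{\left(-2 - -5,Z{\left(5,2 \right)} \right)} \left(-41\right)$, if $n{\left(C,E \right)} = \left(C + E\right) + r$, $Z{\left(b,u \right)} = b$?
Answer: $697$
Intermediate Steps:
$r = -7$
$n{\left(C,E \right)} = -7 + C + E$ ($n{\left(C,E \right)} = \left(C + E\right) - 7 = -7 + C + E$)
$- 17 n{\left(-2 - -5,Z{\left(5,2 \right)} \right)} \left(-41\right) = - 17 \left(-7 - -3 + 5\right) \left(-41\right) = - 17 \left(-7 + \left(-2 + 5\right) + 5\right) \left(-41\right) = - 17 \left(-7 + 3 + 5\right) \left(-41\right) = \left(-17\right) 1 \left(-41\right) = \left(-17\right) \left(-41\right) = 697$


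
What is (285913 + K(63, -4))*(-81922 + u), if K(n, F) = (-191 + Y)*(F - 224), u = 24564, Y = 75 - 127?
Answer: -19577260486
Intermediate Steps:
Y = -52
K(n, F) = 54432 - 243*F (K(n, F) = (-191 - 52)*(F - 224) = -243*(-224 + F) = 54432 - 243*F)
(285913 + K(63, -4))*(-81922 + u) = (285913 + (54432 - 243*(-4)))*(-81922 + 24564) = (285913 + (54432 + 972))*(-57358) = (285913 + 55404)*(-57358) = 341317*(-57358) = -19577260486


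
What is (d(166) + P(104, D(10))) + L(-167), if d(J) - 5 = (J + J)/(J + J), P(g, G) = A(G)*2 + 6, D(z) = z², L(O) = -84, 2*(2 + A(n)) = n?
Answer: 24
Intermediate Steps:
A(n) = -2 + n/2
P(g, G) = 2 + G (P(g, G) = (-2 + G/2)*2 + 6 = (-4 + G) + 6 = 2 + G)
d(J) = 6 (d(J) = 5 + (J + J)/(J + J) = 5 + (2*J)/((2*J)) = 5 + (2*J)*(1/(2*J)) = 5 + 1 = 6)
(d(166) + P(104, D(10))) + L(-167) = (6 + (2 + 10²)) - 84 = (6 + (2 + 100)) - 84 = (6 + 102) - 84 = 108 - 84 = 24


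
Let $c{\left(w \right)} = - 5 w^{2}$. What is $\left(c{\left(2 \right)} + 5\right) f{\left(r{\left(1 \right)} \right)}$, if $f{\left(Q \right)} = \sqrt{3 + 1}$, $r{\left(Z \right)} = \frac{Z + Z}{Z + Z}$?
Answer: $-30$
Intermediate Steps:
$r{\left(Z \right)} = 1$ ($r{\left(Z \right)} = \frac{2 Z}{2 Z} = 2 Z \frac{1}{2 Z} = 1$)
$f{\left(Q \right)} = 2$ ($f{\left(Q \right)} = \sqrt{4} = 2$)
$\left(c{\left(2 \right)} + 5\right) f{\left(r{\left(1 \right)} \right)} = \left(- 5 \cdot 2^{2} + 5\right) 2 = \left(\left(-5\right) 4 + 5\right) 2 = \left(-20 + 5\right) 2 = \left(-15\right) 2 = -30$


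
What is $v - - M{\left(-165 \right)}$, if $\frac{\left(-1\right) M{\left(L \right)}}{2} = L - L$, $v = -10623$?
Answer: $-10623$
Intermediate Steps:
$M{\left(L \right)} = 0$ ($M{\left(L \right)} = - 2 \left(L - L\right) = \left(-2\right) 0 = 0$)
$v - - M{\left(-165 \right)} = -10623 - \left(-1\right) 0 = -10623 - 0 = -10623 + 0 = -10623$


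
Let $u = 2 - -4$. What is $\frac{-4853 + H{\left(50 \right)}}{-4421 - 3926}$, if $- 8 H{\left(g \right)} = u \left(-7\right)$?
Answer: $\frac{19391}{33388} \approx 0.58078$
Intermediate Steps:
$u = 6$ ($u = 2 + 4 = 6$)
$H{\left(g \right)} = \frac{21}{4}$ ($H{\left(g \right)} = - \frac{6 \left(-7\right)}{8} = \left(- \frac{1}{8}\right) \left(-42\right) = \frac{21}{4}$)
$\frac{-4853 + H{\left(50 \right)}}{-4421 - 3926} = \frac{-4853 + \frac{21}{4}}{-4421 - 3926} = - \frac{19391}{4 \left(-8347\right)} = \left(- \frac{19391}{4}\right) \left(- \frac{1}{8347}\right) = \frac{19391}{33388}$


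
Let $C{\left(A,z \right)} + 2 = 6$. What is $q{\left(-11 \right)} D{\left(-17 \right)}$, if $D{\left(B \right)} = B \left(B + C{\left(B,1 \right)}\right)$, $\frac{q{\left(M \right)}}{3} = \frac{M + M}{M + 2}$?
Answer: $\frac{4862}{3} \approx 1620.7$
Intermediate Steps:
$C{\left(A,z \right)} = 4$ ($C{\left(A,z \right)} = -2 + 6 = 4$)
$q{\left(M \right)} = \frac{6 M}{2 + M}$ ($q{\left(M \right)} = 3 \frac{M + M}{M + 2} = 3 \frac{2 M}{2 + M} = \frac{6 M}{2 + M}$)
$D{\left(B \right)} = B \left(4 + B\right)$ ($D{\left(B \right)} = B \left(B + 4\right) = B \left(4 + B\right)$)
$q{\left(-11 \right)} D{\left(-17 \right)} = 6 \left(-11\right) \frac{1}{2 - 11} \left(- 17 \left(4 - 17\right)\right) = 6 \left(-11\right) \frac{1}{-9} \left(\left(-17\right) \left(-13\right)\right) = 6 \left(-11\right) \left(- \frac{1}{9}\right) 221 = \frac{22}{3} \cdot 221 = \frac{4862}{3}$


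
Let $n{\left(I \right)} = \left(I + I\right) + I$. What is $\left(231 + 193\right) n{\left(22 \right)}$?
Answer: $27984$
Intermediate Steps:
$n{\left(I \right)} = 3 I$ ($n{\left(I \right)} = 2 I + I = 3 I$)
$\left(231 + 193\right) n{\left(22 \right)} = \left(231 + 193\right) 3 \cdot 22 = 424 \cdot 66 = 27984$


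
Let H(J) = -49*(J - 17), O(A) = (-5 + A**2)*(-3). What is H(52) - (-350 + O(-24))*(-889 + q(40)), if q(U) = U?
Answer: -1753202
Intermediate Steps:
O(A) = 15 - 3*A**2
H(J) = 833 - 49*J (H(J) = -49*(-17 + J) = 833 - 49*J)
H(52) - (-350 + O(-24))*(-889 + q(40)) = (833 - 49*52) - (-350 + (15 - 3*(-24)**2))*(-889 + 40) = (833 - 2548) - (-350 + (15 - 3*576))*(-849) = -1715 - (-350 + (15 - 1728))*(-849) = -1715 - (-350 - 1713)*(-849) = -1715 - (-2063)*(-849) = -1715 - 1*1751487 = -1715 - 1751487 = -1753202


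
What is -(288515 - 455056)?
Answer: 166541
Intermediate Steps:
-(288515 - 455056) = -1*(-166541) = 166541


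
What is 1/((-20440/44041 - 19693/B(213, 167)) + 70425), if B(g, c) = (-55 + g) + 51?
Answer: 9204569/647360200452 ≈ 1.4219e-5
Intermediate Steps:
B(g, c) = -4 + g
1/((-20440/44041 - 19693/B(213, 167)) + 70425) = 1/((-20440/44041 - 19693/(-4 + 213)) + 70425) = 1/((-20440*1/44041 - 19693/209) + 70425) = 1/((-20440/44041 - 19693*1/209) + 70425) = 1/((-20440/44041 - 19693/209) + 70425) = 1/(-871571373/9204569 + 70425) = 1/(647360200452/9204569) = 9204569/647360200452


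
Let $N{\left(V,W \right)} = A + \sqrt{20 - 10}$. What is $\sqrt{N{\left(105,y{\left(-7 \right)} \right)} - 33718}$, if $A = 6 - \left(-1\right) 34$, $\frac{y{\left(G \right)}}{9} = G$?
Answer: $\sqrt{-33678 + \sqrt{10}} \approx 183.51 i$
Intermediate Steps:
$y{\left(G \right)} = 9 G$
$A = 40$ ($A = 6 - -34 = 6 + 34 = 40$)
$N{\left(V,W \right)} = 40 + \sqrt{10}$ ($N{\left(V,W \right)} = 40 + \sqrt{20 - 10} = 40 + \sqrt{10}$)
$\sqrt{N{\left(105,y{\left(-7 \right)} \right)} - 33718} = \sqrt{\left(40 + \sqrt{10}\right) - 33718} = \sqrt{-33678 + \sqrt{10}}$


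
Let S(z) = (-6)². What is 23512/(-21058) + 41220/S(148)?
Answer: 12043949/10529 ≈ 1143.9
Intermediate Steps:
S(z) = 36
23512/(-21058) + 41220/S(148) = 23512/(-21058) + 41220/36 = 23512*(-1/21058) + 41220*(1/36) = -11756/10529 + 1145 = 12043949/10529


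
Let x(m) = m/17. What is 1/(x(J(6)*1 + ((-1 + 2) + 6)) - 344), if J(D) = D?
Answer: -17/5835 ≈ -0.0029135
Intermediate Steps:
x(m) = m/17 (x(m) = m*(1/17) = m/17)
1/(x(J(6)*1 + ((-1 + 2) + 6)) - 344) = 1/((6*1 + ((-1 + 2) + 6))/17 - 344) = 1/((6 + (1 + 6))/17 - 344) = 1/((6 + 7)/17 - 344) = 1/((1/17)*13 - 344) = 1/(13/17 - 344) = 1/(-5835/17) = -17/5835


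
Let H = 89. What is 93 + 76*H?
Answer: 6857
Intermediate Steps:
93 + 76*H = 93 + 76*89 = 93 + 6764 = 6857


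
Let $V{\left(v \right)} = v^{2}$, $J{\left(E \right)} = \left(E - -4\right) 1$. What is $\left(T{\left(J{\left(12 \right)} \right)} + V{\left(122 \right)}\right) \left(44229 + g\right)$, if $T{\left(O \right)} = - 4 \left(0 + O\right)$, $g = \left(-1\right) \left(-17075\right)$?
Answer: $908525280$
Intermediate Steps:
$g = 17075$
$J{\left(E \right)} = 4 + E$ ($J{\left(E \right)} = \left(E + 4\right) 1 = \left(4 + E\right) 1 = 4 + E$)
$T{\left(O \right)} = - 4 O$
$\left(T{\left(J{\left(12 \right)} \right)} + V{\left(122 \right)}\right) \left(44229 + g\right) = \left(- 4 \left(4 + 12\right) + 122^{2}\right) \left(44229 + 17075\right) = \left(\left(-4\right) 16 + 14884\right) 61304 = \left(-64 + 14884\right) 61304 = 14820 \cdot 61304 = 908525280$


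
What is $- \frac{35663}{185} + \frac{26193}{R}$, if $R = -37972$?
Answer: $- \frac{1359041141}{7024820} \approx -193.46$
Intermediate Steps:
$- \frac{35663}{185} + \frac{26193}{R} = - \frac{35663}{185} + \frac{26193}{-37972} = \left(-35663\right) \frac{1}{185} + 26193 \left(- \frac{1}{37972}\right) = - \frac{35663}{185} - \frac{26193}{37972} = - \frac{1359041141}{7024820}$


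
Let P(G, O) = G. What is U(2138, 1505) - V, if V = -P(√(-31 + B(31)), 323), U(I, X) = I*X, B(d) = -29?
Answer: 3217690 + 2*I*√15 ≈ 3.2177e+6 + 7.746*I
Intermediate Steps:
V = -2*I*√15 (V = -√(-31 - 29) = -√(-60) = -2*I*√15 ≈ -7.746*I)
U(2138, 1505) - V = 2138*1505 - (-2)*I*√15 = 3217690 + 2*I*√15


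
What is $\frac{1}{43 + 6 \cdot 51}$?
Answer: $\frac{1}{349} \approx 0.0028653$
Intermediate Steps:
$\frac{1}{43 + 6 \cdot 51} = \frac{1}{43 + 306} = \frac{1}{349}$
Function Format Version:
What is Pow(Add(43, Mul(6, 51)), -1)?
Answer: Rational(1, 349) ≈ 0.0028653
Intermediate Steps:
Pow(Add(43, Mul(6, 51)), -1) = Pow(Add(43, 306), -1) = Pow(349, -1) = Rational(1, 349)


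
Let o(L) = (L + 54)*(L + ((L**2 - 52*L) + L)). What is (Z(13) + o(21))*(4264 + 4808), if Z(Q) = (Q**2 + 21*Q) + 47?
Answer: -409927392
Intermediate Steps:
o(L) = (54 + L)*(L**2 - 50*L) (o(L) = (54 + L)*(L + (L**2 - 51*L)) = (54 + L)*(L**2 - 50*L))
Z(Q) = 47 + Q**2 + 21*Q
(Z(13) + o(21))*(4264 + 4808) = ((47 + 13**2 + 21*13) + 21*(-2700 + 21**2 + 4*21))*(4264 + 4808) = ((47 + 169 + 273) + 21*(-2700 + 441 + 84))*9072 = (489 + 21*(-2175))*9072 = (489 - 45675)*9072 = -45186*9072 = -409927392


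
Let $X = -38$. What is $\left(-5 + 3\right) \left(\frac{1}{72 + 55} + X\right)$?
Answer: $\frac{9650}{127} \approx 75.984$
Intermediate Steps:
$\left(-5 + 3\right) \left(\frac{1}{72 + 55} + X\right) = \left(-5 + 3\right) \left(\frac{1}{72 + 55} - 38\right) = - 2 \left(\frac{1}{127} - 38\right) = \left(-2\right) \left(- \frac{4825}{127}\right) = \frac{9650}{127}$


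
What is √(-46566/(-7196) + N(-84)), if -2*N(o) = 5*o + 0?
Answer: √2802349074/3598 ≈ 14.713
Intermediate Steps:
N(o) = -5*o/2 (N(o) = -(5*o + 0)/2 = -5*o/2)
√(-46566/(-7196) + N(-84)) = √(-46566/(-7196) - 5/2*(-84)) = √(-46566*(-1/7196) + 210) = √(23283/3598 + 210) = √(778863/3598) = √2802349074/3598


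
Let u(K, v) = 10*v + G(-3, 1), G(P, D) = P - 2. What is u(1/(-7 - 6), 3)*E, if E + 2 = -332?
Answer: -8350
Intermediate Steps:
E = -334 (E = -2 - 332 = -334)
G(P, D) = -2 + P
u(K, v) = -5 + 10*v (u(K, v) = 10*v + (-2 - 3) = 10*v - 5 = -5 + 10*v)
u(1/(-7 - 6), 3)*E = (-5 + 10*3)*(-334) = (-5 + 30)*(-334) = 25*(-334) = -8350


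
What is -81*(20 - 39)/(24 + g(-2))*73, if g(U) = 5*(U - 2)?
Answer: 112347/4 ≈ 28087.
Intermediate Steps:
g(U) = -10 + 5*U (g(U) = 5*(-2 + U) = -10 + 5*U)
-81*(20 - 39)/(24 + g(-2))*73 = -81*(20 - 39)/(24 + (-10 + 5*(-2)))*73 = -(-1539)/(24 + (-10 - 10))*73 = -(-1539)/(24 - 20)*73 = -(-1539)/4*73 = -81*(-19/4)*73 = (1539/4)*73 = 112347/4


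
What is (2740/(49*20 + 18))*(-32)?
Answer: -43840/499 ≈ -87.856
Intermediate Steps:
(2740/(49*20 + 18))*(-32) = (2740/(980 + 18))*(-32) = (2740/998)*(-32) = (2740*(1/998))*(-32) = (1370/499)*(-32) = -43840/499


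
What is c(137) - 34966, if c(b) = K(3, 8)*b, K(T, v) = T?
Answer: -34555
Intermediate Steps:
c(b) = 3*b
c(137) - 34966 = 3*137 - 34966 = 411 - 34966 = -34555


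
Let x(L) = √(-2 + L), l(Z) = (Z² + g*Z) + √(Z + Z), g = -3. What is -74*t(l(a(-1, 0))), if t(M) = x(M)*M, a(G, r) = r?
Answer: 0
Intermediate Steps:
l(Z) = Z² - 3*Z + √2*√Z (l(Z) = (Z² - 3*Z) + √(Z + Z) = (Z² - 3*Z) + √(2*Z) = (Z² - 3*Z) + √2*√Z = Z² - 3*Z + √2*√Z)
t(M) = M*√(-2 + M) (t(M) = √(-2 + M)*M = M*√(-2 + M))
-74*t(l(a(-1, 0))) = -74*(0² - 3*0 + √2*√0)*√(-2 + (0² - 3*0 + √2*√0)) = -74*(0 + 0 + √2*0)*√(-2 + (0 + 0 + √2*0)) = -74*(0 + 0 + 0)*√(-2 + (0 + 0 + 0)) = -0*√(-2 + 0) = -0*√(-2) = -0*I*√2 = -74*0 = 0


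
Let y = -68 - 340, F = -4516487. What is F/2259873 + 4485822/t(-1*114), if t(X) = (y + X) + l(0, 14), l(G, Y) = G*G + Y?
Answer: -5069841198001/574007742 ≈ -8832.4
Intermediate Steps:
l(G, Y) = Y + G² (l(G, Y) = G² + Y = Y + G²)
y = -408
t(X) = -394 + X (t(X) = (-408 + X) + (14 + 0²) = (-408 + X) + (14 + 0) = (-408 + X) + 14 = -394 + X)
F/2259873 + 4485822/t(-1*114) = -4516487/2259873 + 4485822/(-394 - 1*114) = -4516487*1/2259873 + 4485822/(-394 - 114) = -4516487/2259873 + 4485822/(-508) = -4516487/2259873 + 4485822*(-1/508) = -4516487/2259873 - 2242911/254 = -5069841198001/574007742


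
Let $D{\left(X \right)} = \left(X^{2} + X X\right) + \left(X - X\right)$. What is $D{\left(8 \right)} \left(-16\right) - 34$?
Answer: $-2082$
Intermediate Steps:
$D{\left(X \right)} = 2 X^{2}$ ($D{\left(X \right)} = \left(X^{2} + X^{2}\right) + 0 = 2 X^{2} + 0 = 2 X^{2}$)
$D{\left(8 \right)} \left(-16\right) - 34 = 2 \cdot 8^{2} \left(-16\right) - 34 = 2 \cdot 64 \left(-16\right) - 34 = 128 \left(-16\right) - 34 = -2048 - 34 = -2082$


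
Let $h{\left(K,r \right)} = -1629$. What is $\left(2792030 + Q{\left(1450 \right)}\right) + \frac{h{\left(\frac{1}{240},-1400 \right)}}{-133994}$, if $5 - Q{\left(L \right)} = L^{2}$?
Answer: $\frac{92393554419}{133994} \approx 6.8954 \cdot 10^{5}$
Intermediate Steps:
$Q{\left(L \right)} = 5 - L^{2}$
$\left(2792030 + Q{\left(1450 \right)}\right) + \frac{h{\left(\frac{1}{240},-1400 \right)}}{-133994} = \left(2792030 + \left(5 - 1450^{2}\right)\right) - \frac{1629}{-133994} = \left(2792030 + \left(5 - 2102500\right)\right) - - \frac{1629}{133994} = \left(2792030 + \left(5 - 2102500\right)\right) + \frac{1629}{133994} = \left(2792030 - 2102495\right) + \frac{1629}{133994} = 689535 + \frac{1629}{133994} = \frac{92393554419}{133994}$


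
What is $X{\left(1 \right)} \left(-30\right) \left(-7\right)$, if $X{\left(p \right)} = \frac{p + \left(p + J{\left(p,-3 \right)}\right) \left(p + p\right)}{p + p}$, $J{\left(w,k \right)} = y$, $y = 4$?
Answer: $1155$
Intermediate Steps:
$J{\left(w,k \right)} = 4$
$X{\left(p \right)} = \frac{p + 2 p \left(4 + p\right)}{2 p}$ ($X{\left(p \right)} = \frac{p + \left(p + 4\right) \left(p + p\right)}{p + p} = \frac{p + \left(4 + p\right) 2 p}{2 p} = \left(p + 2 p \left(4 + p\right)\right) \frac{1}{2 p} = \frac{p + 2 p \left(4 + p\right)}{2 p}$)
$X{\left(1 \right)} \left(-30\right) \left(-7\right) = \left(\frac{9}{2} + 1\right) \left(-30\right) \left(-7\right) = \frac{11}{2} \left(-30\right) \left(-7\right) = \left(-165\right) \left(-7\right) = 1155$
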